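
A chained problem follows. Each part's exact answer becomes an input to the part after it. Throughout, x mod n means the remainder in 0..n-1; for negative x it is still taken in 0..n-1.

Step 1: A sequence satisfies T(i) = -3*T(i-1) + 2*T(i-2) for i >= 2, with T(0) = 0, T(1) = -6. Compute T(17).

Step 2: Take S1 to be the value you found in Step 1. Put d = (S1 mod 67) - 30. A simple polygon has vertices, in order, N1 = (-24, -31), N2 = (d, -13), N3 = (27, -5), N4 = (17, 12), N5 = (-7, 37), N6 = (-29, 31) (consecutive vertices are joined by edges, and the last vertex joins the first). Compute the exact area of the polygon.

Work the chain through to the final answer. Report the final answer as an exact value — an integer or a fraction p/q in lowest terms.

1921

Step 1: T(2) = -3*(-6) + 2*(0) = 18; iterating: T(2)=18, T(3)=-66, T(4)=234, T(5)=-834, T(6)=2970, T(7)=-10578, T(8)=37674, T(9)=-134178, T(10)=477882, T(11)=-1702002, T(12)=6061770, T(13)=-21589314, T(14)=76891482, T(15)=-273853074, T(16)=975342186, T(17)=-3473732706; answer -3473732706
Step 2: S1 = -3473732706; d = -17; cross terms: (-24*-13 - -17*-31)=-215, (-17*-5 - 27*-13)=436, (27*12 - 17*-5)=409, (17*37 - -7*12)=713, (-7*31 - -29*37)=856, (-29*-31 - -24*31)=1643; twice the area = |3842| = 3842; area = 1921; answer 1921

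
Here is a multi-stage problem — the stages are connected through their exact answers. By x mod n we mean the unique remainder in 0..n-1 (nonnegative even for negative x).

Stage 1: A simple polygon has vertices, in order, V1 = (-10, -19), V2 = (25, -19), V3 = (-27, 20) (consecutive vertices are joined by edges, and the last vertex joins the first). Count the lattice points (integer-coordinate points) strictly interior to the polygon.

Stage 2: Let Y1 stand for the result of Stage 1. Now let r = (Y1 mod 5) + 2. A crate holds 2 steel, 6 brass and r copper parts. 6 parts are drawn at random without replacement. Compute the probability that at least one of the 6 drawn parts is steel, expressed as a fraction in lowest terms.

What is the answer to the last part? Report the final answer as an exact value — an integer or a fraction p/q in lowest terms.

Stage 1: cross terms: (-10*-19 - 25*-19)=665, (25*20 - -27*-19)=-13, (-27*-19 - -10*20)=713; twice the area = |1365| = 1365; area = 1365/2; boundary points = 35 + 13 + 1 = 49; strictly interior points = area - boundary/2 + 1 = 659; answer 659
Stage 2: Y1 = 659; r = 6; total draws C(14,6) = 3003; complement C(12,6) = 924; favorable 3003 - 924 = 2079; P = 9/13; answer 9/13

9/13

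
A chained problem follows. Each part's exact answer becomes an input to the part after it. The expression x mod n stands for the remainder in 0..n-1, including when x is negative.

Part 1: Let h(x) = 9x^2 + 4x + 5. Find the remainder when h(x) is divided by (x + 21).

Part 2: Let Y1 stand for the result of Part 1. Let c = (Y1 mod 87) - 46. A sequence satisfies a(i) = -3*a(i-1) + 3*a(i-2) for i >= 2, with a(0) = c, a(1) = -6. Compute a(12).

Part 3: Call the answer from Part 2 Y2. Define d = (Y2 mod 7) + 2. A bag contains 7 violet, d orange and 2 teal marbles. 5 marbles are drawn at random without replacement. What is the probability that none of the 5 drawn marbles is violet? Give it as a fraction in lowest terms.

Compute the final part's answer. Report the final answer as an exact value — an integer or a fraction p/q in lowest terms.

3/104

Part 1: remainder = value at the root: 9*(-21)^2 + 4*(-21)^1 + 5 = (3969) + (-84) + (5) = 3890; answer 3890
Part 2: Y1 = 3890; c = 16; a(2) = -3*(-6) + 3*(16) = 66; iterating: a(2)=66, a(3)=-216, a(4)=846, a(5)=-3186, a(6)=12096, a(7)=-45846, a(8)=173826, a(9)=-659016, a(10)=2498526, a(11)=-9472626, a(12)=35913456; answer 35913456
Part 3: Y2 = 35913456; d = 7; total draws C(16,5) = 4368; favorable C(9,5) = 126; P = 3/104; answer 3/104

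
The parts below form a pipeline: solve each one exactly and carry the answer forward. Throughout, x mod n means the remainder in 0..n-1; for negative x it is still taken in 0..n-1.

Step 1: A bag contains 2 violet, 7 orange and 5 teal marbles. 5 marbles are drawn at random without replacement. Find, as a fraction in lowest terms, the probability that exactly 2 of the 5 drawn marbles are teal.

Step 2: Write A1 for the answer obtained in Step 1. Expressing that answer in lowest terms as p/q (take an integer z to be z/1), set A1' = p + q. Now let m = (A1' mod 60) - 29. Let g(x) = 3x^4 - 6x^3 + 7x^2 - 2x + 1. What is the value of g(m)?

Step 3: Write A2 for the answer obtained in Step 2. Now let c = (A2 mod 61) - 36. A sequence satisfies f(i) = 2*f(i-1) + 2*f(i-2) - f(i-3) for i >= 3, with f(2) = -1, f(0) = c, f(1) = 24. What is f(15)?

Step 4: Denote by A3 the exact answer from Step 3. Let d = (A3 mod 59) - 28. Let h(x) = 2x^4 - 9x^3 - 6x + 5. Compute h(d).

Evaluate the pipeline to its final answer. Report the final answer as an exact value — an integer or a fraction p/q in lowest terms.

669328

Step 1: total draws C(14,5) = 2002; favorable C(5,2)*C(9,3) = 840; P = 60/143; answer 60/143
Step 2: A1 = 60/143; threaded value p + q = 203; m = -6; 3*(-6)^4 - 6*(-6)^3 + 7*(-6)^2 - 2*(-6)^1 + 1 = (3888) + (1296) + (252) + (12) + (1) = 5449; answer 5449
Step 3: A2 = 5449; c = -16; f(3) = 2*(-1) + 2*(24) - 1*(-16) = 62; iterating: f(3)=62, f(4)=98, f(5)=321, f(6)=776, f(7)=2096, f(8)=5423, f(9)=14262, f(10)=37274, f(11)=97649, f(12)=255584, f(13)=669192, f(14)=1751903, f(15)=4586606; answer 4586606
Step 4: A3 = 4586606; d = -23; 2*(-23)^4 - 9*(-23)^3 - 6*(-23)^1 + 5 = (559682) + (109503) + (138) + (5) = 669328; answer 669328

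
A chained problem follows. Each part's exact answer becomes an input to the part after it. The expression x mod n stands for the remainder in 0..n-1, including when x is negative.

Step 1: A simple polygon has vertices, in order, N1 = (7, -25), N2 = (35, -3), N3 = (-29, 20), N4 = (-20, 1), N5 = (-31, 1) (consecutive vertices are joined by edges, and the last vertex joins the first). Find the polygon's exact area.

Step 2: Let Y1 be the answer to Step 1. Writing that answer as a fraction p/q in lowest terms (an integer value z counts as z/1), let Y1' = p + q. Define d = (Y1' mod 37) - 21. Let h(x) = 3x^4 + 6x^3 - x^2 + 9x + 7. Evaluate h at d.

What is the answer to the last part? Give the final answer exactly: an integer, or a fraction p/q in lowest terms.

15375

Step 1: cross terms: (7*-3 - 35*-25)=854, (35*20 - -29*-3)=613, (-29*1 - -20*20)=371, (-20*1 - -31*1)=11, (-31*-25 - 7*1)=768; twice the area = |2617| = 2617; area = 2617/2; answer 2617/2
Step 2: Y1 = 2617/2; threaded value p + q = 2619; d = 8; 3*(8)^4 + 6*(8)^3 - 1*(8)^2 + 9*(8)^1 + 7 = (12288) + (3072) + (-64) + (72) + (7) = 15375; answer 15375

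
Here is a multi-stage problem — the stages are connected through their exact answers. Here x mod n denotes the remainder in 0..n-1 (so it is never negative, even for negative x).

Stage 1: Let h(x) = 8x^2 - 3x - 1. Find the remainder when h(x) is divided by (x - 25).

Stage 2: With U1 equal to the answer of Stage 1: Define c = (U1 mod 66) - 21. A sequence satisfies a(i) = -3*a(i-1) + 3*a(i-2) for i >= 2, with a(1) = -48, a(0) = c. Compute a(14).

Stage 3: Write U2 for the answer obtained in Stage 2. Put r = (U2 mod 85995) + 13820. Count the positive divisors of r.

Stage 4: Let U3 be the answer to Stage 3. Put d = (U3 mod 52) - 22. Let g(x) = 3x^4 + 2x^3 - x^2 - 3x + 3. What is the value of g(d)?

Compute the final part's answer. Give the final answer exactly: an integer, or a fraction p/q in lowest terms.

Stage 1: remainder = value at the root: 8*(25)^2 - 3*(25)^1 - 1 = (5000) + (-75) + (-1) = 4924; answer 4924
Stage 2: U1 = 4924; c = 19; a(2) = -3*(-48) + 3*(19) = 201; iterating: a(2)=201, a(3)=-747, a(4)=2844, a(5)=-10773, a(6)=40851, a(7)=-154872, a(8)=587169, a(9)=-2226123, a(10)=8439876, a(11)=-31997997, a(12)=121313619, a(13)=-459934848, a(14)=1743745401; answer 1743745401
Stage 3: U2 = 1743745401; r = 38606; 38606 = 2 * 97 * 199; number of divisors = (1+1) * (1+1) * (1+1) = 8; answer 8
Stage 4: U3 = 8; d = -14; 3*(-14)^4 + 2*(-14)^3 - 1*(-14)^2 - 3*(-14)^1 + 3 = (115248) + (-5488) + (-196) + (42) + (3) = 109609; answer 109609

109609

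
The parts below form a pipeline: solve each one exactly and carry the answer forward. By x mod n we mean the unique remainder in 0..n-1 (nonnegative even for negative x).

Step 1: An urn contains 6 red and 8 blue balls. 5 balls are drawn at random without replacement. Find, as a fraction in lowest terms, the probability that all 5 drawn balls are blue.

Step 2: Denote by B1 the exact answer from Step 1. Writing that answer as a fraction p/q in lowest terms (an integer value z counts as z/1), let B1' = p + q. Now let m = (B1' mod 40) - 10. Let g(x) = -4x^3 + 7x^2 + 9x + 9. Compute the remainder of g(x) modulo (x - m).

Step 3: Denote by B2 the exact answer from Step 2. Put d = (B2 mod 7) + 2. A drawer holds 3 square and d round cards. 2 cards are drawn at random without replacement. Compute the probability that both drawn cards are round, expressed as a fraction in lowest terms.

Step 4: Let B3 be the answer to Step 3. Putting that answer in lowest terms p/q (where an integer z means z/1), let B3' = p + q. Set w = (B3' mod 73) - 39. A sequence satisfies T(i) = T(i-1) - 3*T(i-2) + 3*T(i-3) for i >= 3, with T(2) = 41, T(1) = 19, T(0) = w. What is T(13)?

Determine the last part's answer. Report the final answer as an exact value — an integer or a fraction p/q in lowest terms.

Step 1: total draws C(14,5) = 2002; favorable C(8,5) = 56; P = 4/143; answer 4/143
Step 2: B1 = 4/143; threaded value p + q = 147; m = 17; remainder = value at the root: -4*(17)^3 + 7*(17)^2 + 9*(17)^1 + 9 = (-19652) + (2023) + (153) + (9) = -17467; answer -17467
Step 3: B2 = -17467; d = 7; total draws C(10,2) = 45; favorable C(7,2) = 21; P = 7/15; answer 7/15
Step 4: B3 = 7/15; threaded value p + q = 22; w = -17; T(3) = 1*(41) - 3*(19) + 3*(-17) = -67; iterating: T(3)=-67, T(4)=-133, T(5)=191, T(6)=389, T(7)=-583, T(8)=-1177, T(9)=1739, T(10)=3521, T(11)=-5227, T(12)=-10573, T(13)=15671; answer 15671

15671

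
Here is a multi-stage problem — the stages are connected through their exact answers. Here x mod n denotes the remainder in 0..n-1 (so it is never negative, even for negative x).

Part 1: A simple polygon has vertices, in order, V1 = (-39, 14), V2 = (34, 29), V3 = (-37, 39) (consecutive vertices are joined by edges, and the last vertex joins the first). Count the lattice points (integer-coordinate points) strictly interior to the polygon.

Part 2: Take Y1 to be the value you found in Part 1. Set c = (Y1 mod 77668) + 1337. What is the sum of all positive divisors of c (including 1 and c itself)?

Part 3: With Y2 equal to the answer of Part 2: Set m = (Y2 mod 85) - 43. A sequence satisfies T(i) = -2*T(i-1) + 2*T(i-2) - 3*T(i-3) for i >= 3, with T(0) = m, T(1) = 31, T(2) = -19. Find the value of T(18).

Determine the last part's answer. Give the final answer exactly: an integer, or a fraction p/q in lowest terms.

-1609285108

Part 1: cross terms: (-39*29 - 34*14)=-1607, (34*39 - -37*29)=2399, (-37*14 - -39*39)=1003; twice the area = |1795| = 1795; area = 1795/2; boundary points = 1 + 1 + 1 = 3; strictly interior points = area - boundary/2 + 1 = 897; answer 897
Part 2: Y1 = 897; c = 2234; 2234 = 2 * 1117; sigma = (1 + 2) * (1 + 1117) = 3 * 1118 = 3354; answer 3354
Part 3: Y2 = 3354; m = -4; T(3) = -2*(-19) + 2*(31) - 3*(-4) = 112; iterating: T(3)=112, T(4)=-355, T(5)=991, T(6)=-3028, T(7)=9103, T(8)=-27235, T(9)=81760, T(10)=-245299, T(11)=735823, T(12)=-2207524, T(13)=6622591, T(14)=-19867699, T(15)=59603152, T(16)=-178809475, T(17)=536428351, T(18)=-1609285108; answer -1609285108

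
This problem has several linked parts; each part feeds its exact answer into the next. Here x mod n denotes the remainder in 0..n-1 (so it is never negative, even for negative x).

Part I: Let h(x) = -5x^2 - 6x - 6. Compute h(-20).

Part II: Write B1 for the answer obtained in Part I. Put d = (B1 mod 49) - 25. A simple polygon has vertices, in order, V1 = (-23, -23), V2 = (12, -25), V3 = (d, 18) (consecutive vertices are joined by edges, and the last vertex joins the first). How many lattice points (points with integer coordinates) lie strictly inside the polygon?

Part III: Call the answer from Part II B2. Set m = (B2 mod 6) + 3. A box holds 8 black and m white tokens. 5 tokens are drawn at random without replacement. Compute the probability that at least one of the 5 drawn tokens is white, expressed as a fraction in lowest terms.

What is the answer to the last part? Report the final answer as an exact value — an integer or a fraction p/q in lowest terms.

1231/1287

Part I: -5*(-20)^2 - 6*(-20)^1 - 6 = (-2000) + (120) + (-6) = -1886; answer -1886
Part II: B1 = -1886; d = 0; cross terms: (-23*-25 - 12*-23)=851, (12*18 - 0*-25)=216, (0*-23 - -23*18)=414; twice the area = |1481| = 1481; area = 1481/2; boundary points = 1 + 1 + 1 = 3; strictly interior points = area - boundary/2 + 1 = 740; answer 740
Part III: B2 = 740; m = 5; total draws C(13,5) = 1287; complement C(8,5) = 56; favorable 1287 - 56 = 1231; P = 1231/1287; answer 1231/1287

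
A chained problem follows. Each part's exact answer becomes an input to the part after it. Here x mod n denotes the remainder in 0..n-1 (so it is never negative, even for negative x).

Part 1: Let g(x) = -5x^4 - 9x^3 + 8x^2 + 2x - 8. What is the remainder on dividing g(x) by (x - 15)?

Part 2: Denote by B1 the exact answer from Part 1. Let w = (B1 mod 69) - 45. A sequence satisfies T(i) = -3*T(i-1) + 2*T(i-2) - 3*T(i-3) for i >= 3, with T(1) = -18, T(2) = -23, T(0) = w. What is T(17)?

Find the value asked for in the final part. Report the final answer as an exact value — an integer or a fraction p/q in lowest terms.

2037889077

Part 1: remainder = value at the root: -5*(15)^4 - 9*(15)^3 + 8*(15)^2 + 2*(15)^1 - 8 = (-253125) + (-30375) + (1800) + (30) + (-8) = -281678; answer -281678
Part 2: B1 = -281678; w = 4; T(3) = -3*(-23) + 2*(-18) - 3*(4) = 21; iterating: T(3)=21, T(4)=-55, T(5)=276, T(6)=-1001, T(7)=3720, T(8)=-13990, T(9)=52413, T(10)=-196379, T(11)=735933, T(12)=-2757796, T(13)=10334391, T(14)=-38726564, T(15)=145121862, T(16)=-543821887, T(17)=2037889077; answer 2037889077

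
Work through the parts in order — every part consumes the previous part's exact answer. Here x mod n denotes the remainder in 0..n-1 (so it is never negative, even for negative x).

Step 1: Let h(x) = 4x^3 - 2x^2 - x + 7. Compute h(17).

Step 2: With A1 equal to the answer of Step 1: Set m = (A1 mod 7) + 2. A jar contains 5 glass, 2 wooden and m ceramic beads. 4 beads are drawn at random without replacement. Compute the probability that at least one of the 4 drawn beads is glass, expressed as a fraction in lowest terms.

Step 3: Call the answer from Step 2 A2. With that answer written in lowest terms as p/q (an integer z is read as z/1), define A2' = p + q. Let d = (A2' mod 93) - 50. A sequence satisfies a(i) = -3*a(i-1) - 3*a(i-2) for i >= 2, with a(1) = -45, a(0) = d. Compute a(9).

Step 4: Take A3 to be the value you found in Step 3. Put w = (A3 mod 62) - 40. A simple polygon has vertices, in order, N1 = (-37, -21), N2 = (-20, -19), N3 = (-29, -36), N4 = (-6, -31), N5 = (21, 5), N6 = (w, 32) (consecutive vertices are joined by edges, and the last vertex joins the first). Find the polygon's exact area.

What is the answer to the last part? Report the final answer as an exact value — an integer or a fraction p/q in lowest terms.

1559

Step 1: 4*(17)^3 - 2*(17)^2 - 1*(17)^1 + 7 = (19652) + (-578) + (-17) + (7) = 19064; answer 19064
Step 2: A1 = 19064; m = 5; total draws C(12,4) = 495; complement C(7,4) = 35; favorable 495 - 35 = 460; P = 92/99; answer 92/99
Step 3: A2 = 92/99; threaded value p + q = 191; d = -45; a(2) = -3*(-45) - 3*(-45) = 270; iterating: a(2)=270, a(3)=-675, a(4)=1215, a(5)=-1620, a(6)=1215, a(7)=1215, a(8)=-7290, a(9)=18225; answer 18225
Step 4: A3 = 18225; w = 19; cross terms: (-37*-19 - -20*-21)=283, (-20*-36 - -29*-19)=169, (-29*-31 - -6*-36)=683, (-6*5 - 21*-31)=621, (21*32 - 19*5)=577, (19*-21 - -37*32)=785; twice the area = |3118| = 3118; area = 1559; answer 1559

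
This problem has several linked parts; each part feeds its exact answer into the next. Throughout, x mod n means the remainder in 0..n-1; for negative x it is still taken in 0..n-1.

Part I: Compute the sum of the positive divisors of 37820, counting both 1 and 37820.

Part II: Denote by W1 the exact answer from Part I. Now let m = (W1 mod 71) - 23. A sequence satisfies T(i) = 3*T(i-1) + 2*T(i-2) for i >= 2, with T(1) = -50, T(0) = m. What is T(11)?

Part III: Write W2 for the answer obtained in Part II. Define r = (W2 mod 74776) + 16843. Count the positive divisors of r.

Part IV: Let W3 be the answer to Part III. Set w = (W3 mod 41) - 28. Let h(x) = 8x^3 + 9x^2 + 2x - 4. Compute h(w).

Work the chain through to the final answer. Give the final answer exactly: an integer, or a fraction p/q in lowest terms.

-105460

Part I: 37820 = 2^2 * 5 * 31 * 61; sigma = (1 + 2 + 4) * (1 + 5) * (1 + 31) * (1 + 61) = 7 * 6 * 32 * 62 = 83328; answer 83328
Part II: W1 = 83328; m = 22; T(2) = 3*(-50) + 2*(22) = -106; iterating: T(2)=-106, T(3)=-418, T(4)=-1466, T(5)=-5234, T(6)=-18634, T(7)=-66370, T(8)=-236378, T(9)=-841874, T(10)=-2998378, T(11)=-10678882; answer -10678882
Part III: W2 = -10678882; r = 30929; 30929 = 157 * 197; number of divisors = (1+1) * (1+1) = 4; answer 4
Part IV: W3 = 4; w = -24; 8*(-24)^3 + 9*(-24)^2 + 2*(-24)^1 - 4 = (-110592) + (5184) + (-48) + (-4) = -105460; answer -105460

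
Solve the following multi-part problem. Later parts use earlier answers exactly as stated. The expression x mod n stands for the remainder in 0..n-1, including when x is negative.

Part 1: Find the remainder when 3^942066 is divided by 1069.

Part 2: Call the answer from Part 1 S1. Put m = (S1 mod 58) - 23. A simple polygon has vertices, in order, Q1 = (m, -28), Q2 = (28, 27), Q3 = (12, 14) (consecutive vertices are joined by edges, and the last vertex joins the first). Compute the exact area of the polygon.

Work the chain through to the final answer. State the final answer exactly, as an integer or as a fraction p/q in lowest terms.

Part 1: squarings mod 1069: 3^1=3, 3^2=9, 3^4=81, 3^8=147, 3^16=229, 3^32=60, 3^64=393, 3^128=513, 3^256=195, 3^512=610, 3^1024=88, 3^2048=261, 3^4096=774, 3^8192=436, 3^16384=883, 3^32768=388, 3^65536=884, 3^131072=17, 3^262144=289, 3^524288=139; 3^942066 = 3^2 * 3^16 * 3^32 * 3^64 * 3^128 * 3^256 * 3^512 * 3^1024 * 3^2048 * 3^4096 * 3^16384 * 3^131072 * 3^262144 * 3^524288 = 811 (mod 1069); answer 811
Part 2: S1 = 811; m = 34; cross terms: (34*27 - 28*-28)=1702, (28*14 - 12*27)=68, (12*-28 - 34*14)=-812; twice the area = |958| = 958; area = 479; answer 479

479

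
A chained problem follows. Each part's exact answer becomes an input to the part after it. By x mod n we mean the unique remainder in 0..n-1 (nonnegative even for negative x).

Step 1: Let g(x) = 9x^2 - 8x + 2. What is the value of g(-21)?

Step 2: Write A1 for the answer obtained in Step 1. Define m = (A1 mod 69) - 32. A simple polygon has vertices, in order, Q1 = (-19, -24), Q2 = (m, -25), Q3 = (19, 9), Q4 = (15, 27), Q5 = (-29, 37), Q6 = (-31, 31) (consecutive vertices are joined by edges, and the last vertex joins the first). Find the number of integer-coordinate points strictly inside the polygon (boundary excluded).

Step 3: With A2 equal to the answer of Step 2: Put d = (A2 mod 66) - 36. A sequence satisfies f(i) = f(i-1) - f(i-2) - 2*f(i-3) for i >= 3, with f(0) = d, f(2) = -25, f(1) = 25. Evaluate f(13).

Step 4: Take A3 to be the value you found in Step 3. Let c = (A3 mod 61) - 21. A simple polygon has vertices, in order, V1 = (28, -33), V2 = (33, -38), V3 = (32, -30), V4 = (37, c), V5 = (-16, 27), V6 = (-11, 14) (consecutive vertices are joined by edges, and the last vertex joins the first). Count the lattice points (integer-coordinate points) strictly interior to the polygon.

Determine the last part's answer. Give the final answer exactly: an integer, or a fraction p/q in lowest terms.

Step 1: 9*(-21)^2 - 8*(-21)^1 + 2 = (3969) + (168) + (2) = 4139; answer 4139
Step 2: A1 = 4139; m = 36; cross terms: (-19*-25 - 36*-24)=1339, (36*9 - 19*-25)=799, (19*27 - 15*9)=378, (15*37 - -29*27)=1338, (-29*31 - -31*37)=248, (-31*-24 - -19*31)=1333; twice the area = |5435| = 5435; area = 5435/2; boundary points = 1 + 17 + 2 + 2 + 2 + 1 = 25; strictly interior points = area - boundary/2 + 1 = 2706; answer 2706
Step 3: A2 = 2706; d = -36; f(3) = 1*(-25) - 1*(25) - 2*(-36) = 22; iterating: f(3)=22, f(4)=-3, f(5)=25, f(6)=-16, f(7)=-35, f(8)=-69, f(9)=-2, f(10)=137, f(11)=277, f(12)=144, f(13)=-407; answer -407
Step 4: A3 = -407; c = -1; cross terms: (28*-38 - 33*-33)=25, (33*-30 - 32*-38)=226, (32*-1 - 37*-30)=1078, (37*27 - -16*-1)=983, (-16*14 - -11*27)=73, (-11*-33 - 28*14)=-29; twice the area = |2356| = 2356; area = 1178; boundary points = 5 + 1 + 1 + 1 + 1 + 1 = 10; strictly interior points = area - boundary/2 + 1 = 1174; answer 1174

1174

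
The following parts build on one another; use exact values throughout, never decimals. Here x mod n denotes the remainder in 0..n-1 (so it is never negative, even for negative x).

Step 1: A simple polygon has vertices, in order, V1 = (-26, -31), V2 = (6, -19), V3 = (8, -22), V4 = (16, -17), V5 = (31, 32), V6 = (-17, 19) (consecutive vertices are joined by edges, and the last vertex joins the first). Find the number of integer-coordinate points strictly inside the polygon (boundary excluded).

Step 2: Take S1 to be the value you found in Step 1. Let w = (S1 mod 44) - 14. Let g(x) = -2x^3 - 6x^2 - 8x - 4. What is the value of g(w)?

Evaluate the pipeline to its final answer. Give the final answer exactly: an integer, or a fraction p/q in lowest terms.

-5516

Step 1: cross terms: (-26*-19 - 6*-31)=680, (6*-22 - 8*-19)=20, (8*-17 - 16*-22)=216, (16*32 - 31*-17)=1039, (31*19 - -17*32)=1133, (-17*-31 - -26*19)=1021; twice the area = |4109| = 4109; area = 4109/2; boundary points = 4 + 1 + 1 + 1 + 1 + 1 = 9; strictly interior points = area - boundary/2 + 1 = 2051; answer 2051
Step 2: S1 = 2051; w = 13; -2*(13)^3 - 6*(13)^2 - 8*(13)^1 - 4 = (-4394) + (-1014) + (-104) + (-4) = -5516; answer -5516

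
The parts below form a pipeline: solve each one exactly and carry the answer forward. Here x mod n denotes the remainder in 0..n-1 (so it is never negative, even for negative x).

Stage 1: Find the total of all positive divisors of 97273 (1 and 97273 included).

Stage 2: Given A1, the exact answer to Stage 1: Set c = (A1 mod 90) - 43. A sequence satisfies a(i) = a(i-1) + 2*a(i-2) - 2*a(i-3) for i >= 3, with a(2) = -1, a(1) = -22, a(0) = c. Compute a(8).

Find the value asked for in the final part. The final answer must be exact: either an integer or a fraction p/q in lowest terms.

Stage 1: 97273 = 11 * 37 * 239; sigma = (1 + 11) * (1 + 37) * (1 + 239) = 12 * 38 * 240 = 109440; answer 109440
Stage 2: A1 = 109440; c = -43; a(3) = 1*(-1) + 2*(-22) - 2*(-43) = 41; iterating: a(3)=41, a(4)=83, a(5)=167, a(6)=251, a(7)=419, a(8)=587; answer 587

587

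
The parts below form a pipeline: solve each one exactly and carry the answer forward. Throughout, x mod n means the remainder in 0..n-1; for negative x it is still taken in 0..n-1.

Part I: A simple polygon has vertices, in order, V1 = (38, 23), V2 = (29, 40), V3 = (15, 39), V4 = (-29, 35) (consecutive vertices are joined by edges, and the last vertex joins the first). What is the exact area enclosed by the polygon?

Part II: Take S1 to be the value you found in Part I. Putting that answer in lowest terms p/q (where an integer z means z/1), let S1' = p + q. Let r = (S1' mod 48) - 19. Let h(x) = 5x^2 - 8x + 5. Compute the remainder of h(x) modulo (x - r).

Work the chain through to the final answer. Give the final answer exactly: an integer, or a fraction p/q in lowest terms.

1481

Part I: cross terms: (38*40 - 29*23)=853, (29*39 - 15*40)=531, (15*35 - -29*39)=1656, (-29*23 - 38*35)=-1997; twice the area = |1043| = 1043; area = 1043/2; answer 1043/2
Part II: S1 = 1043/2; threaded value p + q = 1045; r = 18; remainder = value at the root: 5*(18)^2 - 8*(18)^1 + 5 = (1620) + (-144) + (5) = 1481; answer 1481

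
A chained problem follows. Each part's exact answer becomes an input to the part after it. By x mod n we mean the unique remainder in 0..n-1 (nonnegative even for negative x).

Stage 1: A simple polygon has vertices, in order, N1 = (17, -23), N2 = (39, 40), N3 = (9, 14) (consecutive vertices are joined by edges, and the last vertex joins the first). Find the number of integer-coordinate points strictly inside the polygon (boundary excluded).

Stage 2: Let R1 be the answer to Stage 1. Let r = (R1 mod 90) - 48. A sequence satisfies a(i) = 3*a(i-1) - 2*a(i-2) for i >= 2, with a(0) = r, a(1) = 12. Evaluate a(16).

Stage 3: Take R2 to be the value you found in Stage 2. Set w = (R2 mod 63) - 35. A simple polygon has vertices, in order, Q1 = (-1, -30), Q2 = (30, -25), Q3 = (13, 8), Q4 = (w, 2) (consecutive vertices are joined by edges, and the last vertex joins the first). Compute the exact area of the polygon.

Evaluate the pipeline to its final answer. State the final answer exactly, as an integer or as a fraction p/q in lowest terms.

Stage 1: cross terms: (17*40 - 39*-23)=1577, (39*14 - 9*40)=186, (9*-23 - 17*14)=-445; twice the area = |1318| = 1318; area = 659; boundary points = 1 + 2 + 1 = 4; strictly interior points = area - boundary/2 + 1 = 658; answer 658
Stage 2: R1 = 658; r = -20; a(2) = 3*(12) - 2*(-20) = 76; iterating: a(2)=76, a(3)=204, a(4)=460, a(5)=972, a(6)=1996, a(7)=4044, a(8)=8140, a(9)=16332, a(10)=32716, a(11)=65484, a(12)=131020, a(13)=262092, a(14)=524236, a(15)=1048524, a(16)=2097100; answer 2097100
Stage 3: R2 = 2097100; w = -16; cross terms: (-1*-25 - 30*-30)=925, (30*8 - 13*-25)=565, (13*2 - -16*8)=154, (-16*-30 - -1*2)=482; twice the area = |2126| = 2126; area = 1063; answer 1063

1063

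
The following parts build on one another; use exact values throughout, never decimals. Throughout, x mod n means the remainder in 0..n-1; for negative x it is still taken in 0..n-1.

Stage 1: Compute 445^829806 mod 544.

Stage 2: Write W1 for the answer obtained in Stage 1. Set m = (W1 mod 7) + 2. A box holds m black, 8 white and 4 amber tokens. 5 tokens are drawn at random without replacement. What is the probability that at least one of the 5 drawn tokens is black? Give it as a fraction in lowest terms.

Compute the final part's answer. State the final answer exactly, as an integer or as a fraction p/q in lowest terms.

Stage 1: squarings mod 544: 445^1=445, 445^2=9, 445^4=81, 445^8=33, 445^16=1, 445^32=1, 445^64=1, 445^128=1, 445^256=1, 445^512=1, 445^1024=1, 445^2048=1, 445^4096=1, 445^8192=1, 445^16384=1, 445^32768=1, 445^65536=1, 445^131072=1, 445^262144=1, 445^524288=1; 445^829806 = 445^2 * 445^4 * 445^8 * 445^32 * 445^64 * 445^256 * 445^2048 * 445^8192 * 445^32768 * 445^262144 * 445^524288 = 121 (mod 544); answer 121
Stage 2: W1 = 121; m = 4; total draws C(16,5) = 4368; complement C(12,5) = 792; favorable 4368 - 792 = 3576; P = 149/182; answer 149/182

149/182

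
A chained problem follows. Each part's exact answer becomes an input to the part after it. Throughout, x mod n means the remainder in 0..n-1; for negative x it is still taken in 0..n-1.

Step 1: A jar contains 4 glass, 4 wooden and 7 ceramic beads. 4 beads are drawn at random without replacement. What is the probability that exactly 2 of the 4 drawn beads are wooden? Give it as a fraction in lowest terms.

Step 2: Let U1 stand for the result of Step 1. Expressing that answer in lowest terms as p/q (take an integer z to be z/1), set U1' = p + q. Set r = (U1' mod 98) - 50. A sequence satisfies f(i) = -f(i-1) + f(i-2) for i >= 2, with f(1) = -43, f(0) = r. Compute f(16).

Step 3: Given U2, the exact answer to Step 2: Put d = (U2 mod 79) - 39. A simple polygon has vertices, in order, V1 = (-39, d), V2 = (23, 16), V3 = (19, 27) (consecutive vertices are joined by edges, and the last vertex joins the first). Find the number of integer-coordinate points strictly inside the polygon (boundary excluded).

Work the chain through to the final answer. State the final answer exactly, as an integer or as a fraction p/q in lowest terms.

Step 1: total draws C(15,4) = 1365; favorable C(4,2)*C(11,2) = 330; P = 22/91; answer 22/91
Step 2: U1 = 22/91; threaded value p + q = 113; r = -35; f(2) = -1*(-43) + 1*(-35) = 8; iterating: f(2)=8, f(3)=-51, f(4)=59, f(5)=-110, f(6)=169, f(7)=-279, f(8)=448, f(9)=-727, f(10)=1175, f(11)=-1902, f(12)=3077, f(13)=-4979, f(14)=8056, f(15)=-13035, f(16)=21091; answer 21091
Step 3: U2 = 21091; d = 38; cross terms: (-39*16 - 23*38)=-1498, (23*27 - 19*16)=317, (19*38 - -39*27)=1775; twice the area = |594| = 594; area = 297; boundary points = 2 + 1 + 1 = 4; strictly interior points = area - boundary/2 + 1 = 296; answer 296

296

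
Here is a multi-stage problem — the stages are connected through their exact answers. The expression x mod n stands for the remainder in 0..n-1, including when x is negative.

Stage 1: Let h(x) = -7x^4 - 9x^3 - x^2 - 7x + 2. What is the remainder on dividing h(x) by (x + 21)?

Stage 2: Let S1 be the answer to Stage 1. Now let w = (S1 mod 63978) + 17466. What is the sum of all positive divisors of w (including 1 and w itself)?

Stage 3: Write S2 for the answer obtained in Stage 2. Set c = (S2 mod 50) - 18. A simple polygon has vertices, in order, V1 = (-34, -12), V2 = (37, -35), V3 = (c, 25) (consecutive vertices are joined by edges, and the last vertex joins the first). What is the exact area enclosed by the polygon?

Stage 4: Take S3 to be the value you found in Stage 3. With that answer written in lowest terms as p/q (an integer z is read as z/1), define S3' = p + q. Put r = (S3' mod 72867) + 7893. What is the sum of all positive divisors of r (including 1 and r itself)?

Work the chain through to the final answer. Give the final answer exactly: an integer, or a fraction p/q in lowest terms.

26040

Stage 1: remainder = value at the root: -7*(-21)^4 - 9*(-21)^3 - 1*(-21)^2 - 7*(-21)^1 + 2 = (-1361367) + (83349) + (-441) + (147) + (2) = -1278310; answer -1278310
Stage 2: S1 = -1278310; w = 18716; 18716 = 2^2 * 4679; sigma = (1 + 2 + 4) * (1 + 4679) = 7 * 4680 = 32760; answer 32760
Stage 3: S2 = 32760; c = -8; cross terms: (-34*-35 - 37*-12)=1634, (37*25 - -8*-35)=645, (-8*-12 - -34*25)=946; twice the area = |3225| = 3225; area = 3225/2; answer 3225/2
Stage 4: S3 = 3225/2; threaded value p + q = 3227; r = 11120; 11120 = 2^4 * 5 * 139; sigma = (1 + 2 + 4 + 8 + 16) * (1 + 5) * (1 + 139) = 31 * 6 * 140 = 26040; answer 26040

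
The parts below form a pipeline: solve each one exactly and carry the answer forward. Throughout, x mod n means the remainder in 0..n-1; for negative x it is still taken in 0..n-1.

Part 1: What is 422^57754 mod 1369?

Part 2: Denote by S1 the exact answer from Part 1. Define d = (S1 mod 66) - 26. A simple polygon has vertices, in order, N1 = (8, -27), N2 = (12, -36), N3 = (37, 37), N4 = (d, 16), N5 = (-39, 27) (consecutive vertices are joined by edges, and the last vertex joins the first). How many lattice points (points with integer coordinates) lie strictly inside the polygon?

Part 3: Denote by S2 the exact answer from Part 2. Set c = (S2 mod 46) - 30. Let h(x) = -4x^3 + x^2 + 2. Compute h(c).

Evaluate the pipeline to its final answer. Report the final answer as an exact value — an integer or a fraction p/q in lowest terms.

-8617

Part 1: squarings mod 1369: 422^1=422, 422^2=114, 422^4=675, 422^8=1117, 422^16=530, 422^32=255, 422^64=682, 422^128=1033, 422^256=638, 422^512=451, 422^1024=789, 422^2048=995, 422^4096=238, 422^8192=515, 422^16384=1008, 422^32768=266; 422^57754 = 422^2 * 422^8 * 422^16 * 422^128 * 422^256 * 422^8192 * 422^16384 * 422^32768 = 317 (mod 1369); answer 317
Part 2: S1 = 317; d = 27; cross terms: (8*-36 - 12*-27)=36, (12*37 - 37*-36)=1776, (37*16 - 27*37)=-407, (27*27 - -39*16)=1353, (-39*-27 - 8*27)=837; twice the area = |3595| = 3595; area = 3595/2; boundary points = 1 + 1 + 1 + 11 + 1 = 15; strictly interior points = area - boundary/2 + 1 = 1791; answer 1791
Part 3: S2 = 1791; c = 13; -4*(13)^3 + 1*(13)^2 + 2 = (-8788) + (169) + (2) = -8617; answer -8617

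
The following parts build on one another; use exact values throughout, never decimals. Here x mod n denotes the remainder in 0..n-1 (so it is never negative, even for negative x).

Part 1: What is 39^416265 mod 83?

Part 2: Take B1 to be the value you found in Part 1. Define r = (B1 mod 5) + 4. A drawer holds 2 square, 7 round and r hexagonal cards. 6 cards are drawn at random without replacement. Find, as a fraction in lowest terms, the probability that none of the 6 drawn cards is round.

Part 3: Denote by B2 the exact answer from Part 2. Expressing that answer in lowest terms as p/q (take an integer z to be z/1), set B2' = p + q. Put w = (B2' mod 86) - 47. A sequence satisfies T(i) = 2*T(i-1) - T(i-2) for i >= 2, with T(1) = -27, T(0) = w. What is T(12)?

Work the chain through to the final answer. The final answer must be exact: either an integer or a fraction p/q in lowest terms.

-148

Part 1: squarings mod 83: 39^1=39, 39^2=27, 39^4=65, 39^8=75, 39^16=64, 39^32=29, 39^64=11, 39^128=38, 39^256=33, 39^512=10, 39^1024=17, 39^2048=40, 39^4096=23, 39^8192=31, 39^16384=48, 39^32768=63, 39^65536=68, 39^131072=59, 39^262144=78; 39^416265 = 39^1 * 39^8 * 39^512 * 39^2048 * 39^4096 * 39^16384 * 39^131072 * 39^262144 = 52 (mod 83); answer 52
Part 2: B1 = 52; r = 6; total draws C(15,6) = 5005; favorable C(8,6) = 28; P = 4/715; answer 4/715
Part 3: B2 = 4/715; threaded value p + q = 719; w = -16; T(2) = 2*(-27) - 1*(-16) = -38; iterating: T(2)=-38, T(3)=-49, T(4)=-60, T(5)=-71, T(6)=-82, T(7)=-93, T(8)=-104, T(9)=-115, T(10)=-126, T(11)=-137, T(12)=-148; answer -148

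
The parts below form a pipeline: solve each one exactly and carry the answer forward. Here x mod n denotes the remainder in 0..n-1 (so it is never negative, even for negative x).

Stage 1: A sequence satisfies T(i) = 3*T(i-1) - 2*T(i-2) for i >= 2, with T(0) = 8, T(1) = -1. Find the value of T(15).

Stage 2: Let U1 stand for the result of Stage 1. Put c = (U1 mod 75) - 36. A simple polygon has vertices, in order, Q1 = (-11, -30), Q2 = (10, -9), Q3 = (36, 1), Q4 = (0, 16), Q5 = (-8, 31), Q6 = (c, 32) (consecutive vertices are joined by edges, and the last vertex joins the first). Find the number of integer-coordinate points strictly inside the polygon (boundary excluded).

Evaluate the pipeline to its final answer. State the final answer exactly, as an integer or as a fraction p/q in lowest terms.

Stage 1: T(2) = 3*(-1) - 2*(8) = -19; iterating: T(2)=-19, T(3)=-55, T(4)=-127, T(5)=-271, T(6)=-559, T(7)=-1135, T(8)=-2287, T(9)=-4591, T(10)=-9199, T(11)=-18415, T(12)=-36847, T(13)=-73711, T(14)=-147439, T(15)=-294895; answer -294895
Stage 2: U1 = -294895; c = -31; cross terms: (-11*-9 - 10*-30)=399, (10*1 - 36*-9)=334, (36*16 - 0*1)=576, (0*31 - -8*16)=128, (-8*32 - -31*31)=705, (-31*-30 - -11*32)=1282; twice the area = |3424| = 3424; area = 1712; boundary points = 21 + 2 + 3 + 1 + 1 + 2 = 30; strictly interior points = area - boundary/2 + 1 = 1698; answer 1698

1698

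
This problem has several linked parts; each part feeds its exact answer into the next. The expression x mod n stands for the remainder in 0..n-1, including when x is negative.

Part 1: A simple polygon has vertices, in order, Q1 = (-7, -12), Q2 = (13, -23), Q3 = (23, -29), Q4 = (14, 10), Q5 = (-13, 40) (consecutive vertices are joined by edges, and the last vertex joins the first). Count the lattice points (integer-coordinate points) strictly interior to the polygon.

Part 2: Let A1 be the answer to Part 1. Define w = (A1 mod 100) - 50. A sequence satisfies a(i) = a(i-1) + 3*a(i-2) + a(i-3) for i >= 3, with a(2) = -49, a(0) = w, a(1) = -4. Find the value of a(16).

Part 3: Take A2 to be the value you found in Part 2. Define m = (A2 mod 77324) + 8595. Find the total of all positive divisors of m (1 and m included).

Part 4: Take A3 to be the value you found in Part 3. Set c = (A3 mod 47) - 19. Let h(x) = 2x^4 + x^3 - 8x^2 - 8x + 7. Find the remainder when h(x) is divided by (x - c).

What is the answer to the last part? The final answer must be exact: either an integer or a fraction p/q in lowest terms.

Part 1: cross terms: (-7*-23 - 13*-12)=317, (13*-29 - 23*-23)=152, (23*10 - 14*-29)=636, (14*40 - -13*10)=690, (-13*-12 - -7*40)=436; twice the area = |2231| = 2231; area = 2231/2; boundary points = 1 + 2 + 3 + 3 + 2 = 11; strictly interior points = area - boundary/2 + 1 = 1111; answer 1111
Part 2: A1 = 1111; w = -39; a(3) = 1*(-49) + 3*(-4) + 1*(-39) = -100; iterating: a(3)=-100, a(4)=-251, a(5)=-600, a(6)=-1453, a(7)=-3504, a(8)=-8463, a(9)=-20428, a(10)=-49321, a(11)=-119068, a(12)=-287459, a(13)=-693984, a(14)=-1675429, a(15)=-4044840, a(16)=-9765111; answer -9765111
Part 3: A2 = -9765111; m = 63632; 63632 = 2^4 * 41 * 97; sigma = (1 + 2 + 4 + 8 + 16) * (1 + 41) * (1 + 97) = 31 * 42 * 98 = 127596; answer 127596
Part 4: A3 = 127596; c = 19; remainder = value at the root: 2*(19)^4 + 1*(19)^3 - 8*(19)^2 - 8*(19)^1 + 7 = (260642) + (6859) + (-2888) + (-152) + (7) = 264468; answer 264468

264468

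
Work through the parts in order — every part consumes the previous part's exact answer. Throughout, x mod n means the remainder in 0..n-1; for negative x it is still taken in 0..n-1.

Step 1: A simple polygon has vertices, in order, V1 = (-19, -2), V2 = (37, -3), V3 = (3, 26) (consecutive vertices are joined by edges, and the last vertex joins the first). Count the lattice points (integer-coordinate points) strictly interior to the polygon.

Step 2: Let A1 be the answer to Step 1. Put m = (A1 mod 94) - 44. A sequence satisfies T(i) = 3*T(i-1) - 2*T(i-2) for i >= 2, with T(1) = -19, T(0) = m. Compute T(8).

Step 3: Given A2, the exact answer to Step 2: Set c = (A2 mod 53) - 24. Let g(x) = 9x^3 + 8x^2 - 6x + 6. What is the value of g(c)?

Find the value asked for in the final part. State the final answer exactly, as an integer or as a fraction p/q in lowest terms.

Step 1: cross terms: (-19*-3 - 37*-2)=131, (37*26 - 3*-3)=971, (3*-2 - -19*26)=488; twice the area = |1590| = 1590; area = 795; boundary points = 1 + 1 + 2 = 4; strictly interior points = area - boundary/2 + 1 = 794; answer 794
Step 2: A1 = 794; m = -2; T(2) = 3*(-19) - 2*(-2) = -53; iterating: T(2)=-53, T(3)=-121, T(4)=-257, T(5)=-529, T(6)=-1073, T(7)=-2161, T(8)=-4337; answer -4337
Step 3: A2 = -4337; c = -15; 9*(-15)^3 + 8*(-15)^2 - 6*(-15)^1 + 6 = (-30375) + (1800) + (90) + (6) = -28479; answer -28479

-28479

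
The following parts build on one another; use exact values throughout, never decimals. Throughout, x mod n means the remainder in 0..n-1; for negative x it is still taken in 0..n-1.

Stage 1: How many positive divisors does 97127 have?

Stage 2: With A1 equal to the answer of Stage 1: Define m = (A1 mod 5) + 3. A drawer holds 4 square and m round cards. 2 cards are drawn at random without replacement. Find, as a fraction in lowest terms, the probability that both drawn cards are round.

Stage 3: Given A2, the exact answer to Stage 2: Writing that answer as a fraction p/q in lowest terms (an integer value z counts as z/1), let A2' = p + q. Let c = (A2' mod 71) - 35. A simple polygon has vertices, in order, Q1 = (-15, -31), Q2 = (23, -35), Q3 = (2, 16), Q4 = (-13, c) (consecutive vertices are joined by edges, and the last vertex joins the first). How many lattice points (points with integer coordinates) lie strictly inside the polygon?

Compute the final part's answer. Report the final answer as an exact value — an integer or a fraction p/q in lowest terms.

Stage 1: 97127 is prime, so its only divisors are 1 and 97127; count = 2; answer 2
Stage 2: A1 = 2; m = 5; total draws C(9,2) = 36; favorable C(5,2) = 10; P = 5/18; answer 5/18
Stage 3: A2 = 5/18; threaded value p + q = 23; c = -12; cross terms: (-15*-35 - 23*-31)=1238, (23*16 - 2*-35)=438, (2*-12 - -13*16)=184, (-13*-31 - -15*-12)=223; twice the area = |2083| = 2083; area = 2083/2; boundary points = 2 + 3 + 1 + 1 = 7; strictly interior points = area - boundary/2 + 1 = 1039; answer 1039

1039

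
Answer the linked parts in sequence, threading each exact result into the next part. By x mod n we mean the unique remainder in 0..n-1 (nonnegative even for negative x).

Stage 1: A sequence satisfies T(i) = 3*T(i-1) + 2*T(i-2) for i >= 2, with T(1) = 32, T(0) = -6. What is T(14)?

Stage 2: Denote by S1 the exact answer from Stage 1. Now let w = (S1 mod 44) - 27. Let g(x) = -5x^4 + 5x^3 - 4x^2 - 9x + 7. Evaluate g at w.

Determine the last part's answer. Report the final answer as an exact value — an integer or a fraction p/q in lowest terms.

Stage 1: T(2) = 3*(32) + 2*(-6) = 84; iterating: T(2)=84, T(3)=316, T(4)=1116, T(5)=3980, T(6)=14172, T(7)=50476, T(8)=179772, T(9)=640268, T(10)=2280348, T(11)=8121580, T(12)=28925436, T(13)=103019468, T(14)=366909276; answer 366909276
Stage 2: S1 = 366909276; w = -19; -5*(-19)^4 + 5*(-19)^3 - 4*(-19)^2 - 9*(-19)^1 + 7 = (-651605) + (-34295) + (-1444) + (171) + (7) = -687166; answer -687166

-687166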